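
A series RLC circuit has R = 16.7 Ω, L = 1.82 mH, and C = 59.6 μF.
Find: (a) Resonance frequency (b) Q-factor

Step 1 — Resonance condition Im(Z)=0 gives ω₀ = 1/√(LC).
Step 2 — ω₀ = 1/√(0.00182·5.96e-05) = 3036 rad/s.
Step 3 — f₀ = ω₀/(2π) = 483.2 Hz.
Step 4 — Series Q: Q = ω₀L/R = 3036·0.00182/16.7 = 0.3309.

(a) f₀ = 483.2 Hz  (b) Q = 0.3309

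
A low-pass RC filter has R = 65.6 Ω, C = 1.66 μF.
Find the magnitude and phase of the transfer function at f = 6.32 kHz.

Step 1 — Angular frequency: ω = 2π·6320 = 3.971e+04 rad/s.
Step 2 — Transfer function: H(jω) = 1/(1 + jωRC).
Step 3 — Denominator: 1 + jωRC = 1 + j·3.971e+04·65.6·1.66e-06 = 1 + j4.324.
Step 4 — H = 0.05076 - j0.2195.
Step 5 — Magnitude: |H| = 0.2253 (-12.9 dB); phase: φ = -77.0°.

|H| = 0.2253 (-12.9 dB), φ = -77.0°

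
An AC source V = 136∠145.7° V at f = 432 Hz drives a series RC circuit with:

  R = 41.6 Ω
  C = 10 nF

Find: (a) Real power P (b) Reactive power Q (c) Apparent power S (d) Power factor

Step 1 — Angular frequency: ω = 2π·f = 2π·432 = 2714 rad/s.
Step 2 — Component impedances:
  R: Z = R = 41.6 Ω
  C: Z = 1/(jωC) = -j/(ω·C) = 0 - j3.684e+04 Ω
Step 3 — Series combination: Z_total = R + C = 41.6 - j3.684e+04 Ω = 3.684e+04∠-89.9° Ω.
Step 4 — Source phasor: V = 136∠145.7° V = -112.3 + j76.64 V.
Step 5 — Current: I = V / Z = -0.002084 - j0.003047 A = 0.003691∠-124.4° A.
Step 6 — Complex power: S = V·I* = 0.0005669 - j0.502 VA.
Step 7 — Real power: P = Re(S) = 0.0005669 W.
Step 8 — Reactive power: Q = Im(S) = -0.502 VAR.
Step 9 — Apparent power: |S| = 0.502 VA.
Step 10 — Power factor: PF = P/|S| = 0.001129 (leading).

(a) P = 0.0005669 W  (b) Q = -0.502 VAR  (c) S = 0.502 VA  (d) PF = 0.001129 (leading)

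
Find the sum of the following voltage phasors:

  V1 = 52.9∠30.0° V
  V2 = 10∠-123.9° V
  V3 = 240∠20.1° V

Step 1 — Convert each phasor to rectangular form:
  V1 = 52.9·(cos(30.0°) + j·sin(30.0°)) = 45.81 + j26.45 V
  V2 = 10·(cos(-123.9°) + j·sin(-123.9°)) = -5.577 - j8.3 V
  V3 = 240·(cos(20.1°) + j·sin(20.1°)) = 225.4 + j82.48 V
Step 2 — Sum components: V_total = 265.6 + j100.6 V.
Step 3 — Convert to polar: |V_total| = 284 V, ∠V_total = 20.7°.

V_total = 284∠20.7° V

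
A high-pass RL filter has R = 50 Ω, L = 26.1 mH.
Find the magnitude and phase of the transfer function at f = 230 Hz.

Step 1 — Angular frequency: ω = 2π·230 = 1445 rad/s.
Step 2 — Transfer function: H(jω) = jωL/(R + jωL).
Step 3 — Numerator jωL = j·37.72; denominator R + jωL = 50 + j37.72.
Step 4 — H = 0.3627 + j0.4808.
Step 5 — Magnitude: |H| = 0.6022 (-4.4 dB); phase: φ = 53.0°.

|H| = 0.6022 (-4.4 dB), φ = 53.0°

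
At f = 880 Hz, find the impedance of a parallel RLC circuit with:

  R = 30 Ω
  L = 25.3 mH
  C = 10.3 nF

Step 1 — Angular frequency: ω = 2π·f = 2π·880 = 5529 rad/s.
Step 2 — Component impedances:
  R: Z = R = 30 Ω
  L: Z = jωL = j·5529·0.0253 = 0 + j139.9 Ω
  C: Z = 1/(jωC) = -j/(ω·C) = 0 - j1.756e+04 Ω
Step 3 — Parallel combination: 1/Z_total = 1/R + 1/L + 1/C; Z_total = 28.7 + j6.106 Ω = 29.34∠12.0° Ω.

Z = 28.7 + j6.106 Ω = 29.34∠12.0° Ω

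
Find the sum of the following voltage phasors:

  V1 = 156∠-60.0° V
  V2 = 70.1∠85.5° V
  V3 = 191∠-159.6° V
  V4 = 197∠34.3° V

Step 1 — Convert each phasor to rectangular form:
  V1 = 156·(cos(-60.0°) + j·sin(-60.0°)) = 78 - j135.1 V
  V2 = 70.1·(cos(85.5°) + j·sin(85.5°)) = 5.5 + j69.88 V
  V3 = 191·(cos(-159.6°) + j·sin(-159.6°)) = -179 - j66.58 V
  V4 = 197·(cos(34.3°) + j·sin(34.3°)) = 162.7 + j111 V
Step 2 — Sum components: V_total = 67.22 - j20.78 V.
Step 3 — Convert to polar: |V_total| = 70.36 V, ∠V_total = -17.2°.

V_total = 70.36∠-17.2° V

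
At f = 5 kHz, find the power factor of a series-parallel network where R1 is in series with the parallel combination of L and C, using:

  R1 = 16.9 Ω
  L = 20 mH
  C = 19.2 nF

Step 1 — Angular frequency: ω = 2π·f = 2π·5000 = 3.142e+04 rad/s.
Step 2 — Component impedances:
  R1: Z = R = 16.9 Ω
  L: Z = jωL = j·3.142e+04·0.02 = 0 + j628.3 Ω
  C: Z = 1/(jωC) = -j/(ω·C) = 0 - j1658 Ω
Step 3 — Parallel branch: L || C = 1/(1/L + 1/C) = 0 + j1012 Ω.
Step 4 — Series with R1: Z_total = R1 + (L || C) = 16.9 + j1012 Ω = 1012∠89.0° Ω.
Step 5 — Power factor: PF = cos(φ) = Re(Z)/|Z| = 16.9/1012 = 0.0167.
Step 6 — Type: Im(Z) = 1012 ⇒ lagging (phase φ = 89.0°).

PF = 0.0167 (lagging, φ = 89.0°)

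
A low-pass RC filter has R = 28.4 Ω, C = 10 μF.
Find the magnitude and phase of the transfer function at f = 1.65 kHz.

Step 1 — Angular frequency: ω = 2π·1650 = 1.037e+04 rad/s.
Step 2 — Transfer function: H(jω) = 1/(1 + jωRC).
Step 3 — Denominator: 1 + jωRC = 1 + j·1.037e+04·28.4·1e-05 = 1 + j2.944.
Step 4 — H = 0.1034 - j0.3045.
Step 5 — Magnitude: |H| = 0.3216 (-9.9 dB); phase: φ = -71.2°.

|H| = 0.3216 (-9.9 dB), φ = -71.2°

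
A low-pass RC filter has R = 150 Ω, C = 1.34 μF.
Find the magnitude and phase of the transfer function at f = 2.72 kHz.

Step 1 — Angular frequency: ω = 2π·2720 = 1.709e+04 rad/s.
Step 2 — Transfer function: H(jω) = 1/(1 + jωRC).
Step 3 — Denominator: 1 + jωRC = 1 + j·1.709e+04·150·1.34e-06 = 1 + j3.435.
Step 4 — H = 0.07812 - j0.2684.
Step 5 — Magnitude: |H| = 0.2795 (-11.1 dB); phase: φ = -73.8°.

|H| = 0.2795 (-11.1 dB), φ = -73.8°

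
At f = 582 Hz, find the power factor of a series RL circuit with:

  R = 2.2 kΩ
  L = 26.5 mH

Step 1 — Angular frequency: ω = 2π·f = 2π·582 = 3657 rad/s.
Step 2 — Component impedances:
  R: Z = R = 2200 Ω
  L: Z = jωL = j·3657·0.0265 = 0 + j96.91 Ω
Step 3 — Series combination: Z_total = R + L = 2200 + j96.91 Ω = 2202∠2.5° Ω.
Step 4 — Power factor: PF = cos(φ) = Re(Z)/|Z| = 2200/2202.1 = 0.999.
Step 5 — Type: Im(Z) = 96.91 ⇒ lagging (phase φ = 2.5°).

PF = 0.999 (lagging, φ = 2.5°)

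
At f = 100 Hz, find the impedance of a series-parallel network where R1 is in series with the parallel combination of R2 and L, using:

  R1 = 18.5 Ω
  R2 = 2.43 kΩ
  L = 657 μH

Step 1 — Angular frequency: ω = 2π·f = 2π·100 = 628.3 rad/s.
Step 2 — Component impedances:
  R1: Z = R = 18.5 Ω
  R2: Z = R = 2430 Ω
  L: Z = jωL = j·628.3·0.000657 = 0 + j0.4128 Ω
Step 3 — Parallel branch: R2 || L = 1/(1/R2 + 1/L) = 7.013e-05 + j0.4128 Ω.
Step 4 — Series with R1: Z_total = R1 + (R2 || L) = 18.5 + j0.4128 Ω = 18.5∠1.3° Ω.

Z = 18.5 + j0.4128 Ω = 18.5∠1.3° Ω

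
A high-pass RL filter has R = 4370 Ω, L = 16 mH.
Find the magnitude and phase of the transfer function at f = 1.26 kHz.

Step 1 — Angular frequency: ω = 2π·1260 = 7917 rad/s.
Step 2 — Transfer function: H(jω) = jωL/(R + jωL).
Step 3 — Numerator jωL = j·126.7; denominator R + jωL = 4370 + j126.7.
Step 4 — H = 0.0008395 + j0.02896.
Step 5 — Magnitude: |H| = 0.02897 (-30.8 dB); phase: φ = 88.3°.

|H| = 0.02897 (-30.8 dB), φ = 88.3°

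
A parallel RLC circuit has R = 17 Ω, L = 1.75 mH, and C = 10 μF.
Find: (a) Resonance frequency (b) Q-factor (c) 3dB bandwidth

Step 1 — Resonance: ω₀ = 1/√(LC) = 1/√(0.00175·1e-05) = 7559 rad/s.
Step 2 — f₀ = ω₀/(2π) = 1203 Hz.
Step 3 — Parallel Q: Q = R/(ω₀L) = 17/(7559·0.00175) = 1.285.
Step 4 — Bandwidth: Δω = ω₀/Q = 5882 rad/s; BW = Δω/(2π) = 936.2 Hz.

(a) f₀ = 1203 Hz  (b) Q = 1.285  (c) BW = 936.2 Hz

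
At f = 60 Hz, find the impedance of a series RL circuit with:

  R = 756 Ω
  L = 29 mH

Step 1 — Angular frequency: ω = 2π·f = 2π·60 = 377 rad/s.
Step 2 — Component impedances:
  R: Z = R = 756 Ω
  L: Z = jωL = j·377·0.029 = 0 + j10.93 Ω
Step 3 — Series combination: Z_total = R + L = 756 + j10.93 Ω = 756.1∠0.8° Ω.

Z = 756 + j10.93 Ω = 756.1∠0.8° Ω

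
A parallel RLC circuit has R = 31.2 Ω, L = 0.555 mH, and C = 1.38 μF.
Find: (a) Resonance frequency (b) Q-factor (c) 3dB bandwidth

Step 1 — Resonance: ω₀ = 1/√(LC) = 1/√(0.000555·1.38e-06) = 3.613e+04 rad/s.
Step 2 — f₀ = ω₀/(2π) = 5751 Hz.
Step 3 — Parallel Q: Q = R/(ω₀L) = 31.2/(3.613e+04·0.000555) = 1.556.
Step 4 — Bandwidth: Δω = ω₀/Q = 2.323e+04 rad/s; BW = Δω/(2π) = 3696 Hz.

(a) f₀ = 5751 Hz  (b) Q = 1.556  (c) BW = 3696 Hz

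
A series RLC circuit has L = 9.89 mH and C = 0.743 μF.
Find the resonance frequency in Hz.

Step 1 — Resonance condition Im(Z)=0 gives ω₀ = 1/√(LC).
Step 2 — ω₀ = 1/√(0.00989·7.43e-07) = 1.167e+04 rad/s.
Step 3 — f₀ = ω₀/(2π) = 1857 Hz.

f₀ = 1857 Hz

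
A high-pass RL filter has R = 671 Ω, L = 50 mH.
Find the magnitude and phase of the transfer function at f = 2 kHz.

Step 1 — Angular frequency: ω = 2π·2000 = 1.257e+04 rad/s.
Step 2 — Transfer function: H(jω) = jωL/(R + jωL).
Step 3 — Numerator jωL = j·628.3; denominator R + jωL = 671 + j628.3.
Step 4 — H = 0.4672 + j0.4989.
Step 5 — Magnitude: |H| = 0.6835 (-3.3 dB); phase: φ = 46.9°.

|H| = 0.6835 (-3.3 dB), φ = 46.9°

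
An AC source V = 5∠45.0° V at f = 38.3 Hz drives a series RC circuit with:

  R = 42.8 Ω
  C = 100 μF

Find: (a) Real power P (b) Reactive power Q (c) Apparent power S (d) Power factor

Step 1 — Angular frequency: ω = 2π·f = 2π·38.3 = 240.6 rad/s.
Step 2 — Component impedances:
  R: Z = R = 42.8 Ω
  C: Z = 1/(jωC) = -j/(ω·C) = 0 - j41.55 Ω
Step 3 — Series combination: Z_total = R + C = 42.8 - j41.55 Ω = 59.65∠-44.2° Ω.
Step 4 — Source phasor: V = 5∠45.0° V = 3.536 + j3.536 V.
Step 5 — Current: I = V / Z = 0.001237 + j0.08381 A = 0.08382∠89.2° A.
Step 6 — Complex power: S = V·I* = 0.3007 - j0.2919 VA.
Step 7 — Real power: P = Re(S) = 0.3007 W.
Step 8 — Reactive power: Q = Im(S) = -0.2919 VAR.
Step 9 — Apparent power: |S| = 0.4191 VA.
Step 10 — Power factor: PF = P/|S| = 0.7175 (leading).

(a) P = 0.3007 W  (b) Q = -0.2919 VAR  (c) S = 0.4191 VA  (d) PF = 0.7175 (leading)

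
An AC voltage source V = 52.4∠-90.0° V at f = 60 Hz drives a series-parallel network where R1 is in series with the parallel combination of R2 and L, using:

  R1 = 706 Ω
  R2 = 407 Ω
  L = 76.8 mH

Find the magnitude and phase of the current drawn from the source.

Step 1 — Angular frequency: ω = 2π·f = 2π·60 = 377 rad/s.
Step 2 — Component impedances:
  R1: Z = R = 706 Ω
  R2: Z = R = 407 Ω
  L: Z = jωL = j·377·0.0768 = 0 + j28.95 Ω
Step 3 — Parallel branch: R2 || L = 1/(1/R2 + 1/L) = 2.049 + j28.81 Ω.
Step 4 — Series with R1: Z_total = R1 + (R2 || L) = 708 + j28.81 Ω = 708.6∠2.3° Ω.
Step 5 — Source phasor: V = 52.4∠-90.0° V = 0 - j52.4 V.
Step 6 — Ohm's law: I = V / Z_total = (0 - j52.4) / (708 + j28.81) = -0.003006 - j0.07388 A.
Step 7 — Convert to polar: |I| = 0.07394 A, ∠I = -92.3°.

I = 0.07394∠-92.3° A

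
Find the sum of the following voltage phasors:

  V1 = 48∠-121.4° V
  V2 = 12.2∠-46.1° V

Step 1 — Convert each phasor to rectangular form:
  V1 = 48·(cos(-121.4°) + j·sin(-121.4°)) = -25.01 - j40.97 V
  V2 = 12.2·(cos(-46.1°) + j·sin(-46.1°)) = 8.46 - j8.791 V
Step 2 — Sum components: V_total = -16.55 - j49.76 V.
Step 3 — Convert to polar: |V_total| = 52.44 V, ∠V_total = -108.4°.

V_total = 52.44∠-108.4° V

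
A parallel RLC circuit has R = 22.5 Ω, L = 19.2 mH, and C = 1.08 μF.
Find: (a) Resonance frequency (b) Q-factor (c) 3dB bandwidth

Step 1 — Resonance: ω₀ = 1/√(LC) = 1/√(0.0192·1.08e-06) = 6944 rad/s.
Step 2 — f₀ = ω₀/(2π) = 1105 Hz.
Step 3 — Parallel Q: Q = R/(ω₀L) = 22.5/(6944·0.0192) = 0.1688.
Step 4 — Bandwidth: Δω = ω₀/Q = 4.115e+04 rad/s; BW = Δω/(2π) = 6550 Hz.

(a) f₀ = 1105 Hz  (b) Q = 0.1688  (c) BW = 6550 Hz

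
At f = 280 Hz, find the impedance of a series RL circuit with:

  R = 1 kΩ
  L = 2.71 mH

Step 1 — Angular frequency: ω = 2π·f = 2π·280 = 1759 rad/s.
Step 2 — Component impedances:
  R: Z = R = 1000 Ω
  L: Z = jωL = j·1759·0.00271 = 0 + j4.768 Ω
Step 3 — Series combination: Z_total = R + L = 1000 + j4.768 Ω = 1000∠0.3° Ω.

Z = 1000 + j4.768 Ω = 1000∠0.3° Ω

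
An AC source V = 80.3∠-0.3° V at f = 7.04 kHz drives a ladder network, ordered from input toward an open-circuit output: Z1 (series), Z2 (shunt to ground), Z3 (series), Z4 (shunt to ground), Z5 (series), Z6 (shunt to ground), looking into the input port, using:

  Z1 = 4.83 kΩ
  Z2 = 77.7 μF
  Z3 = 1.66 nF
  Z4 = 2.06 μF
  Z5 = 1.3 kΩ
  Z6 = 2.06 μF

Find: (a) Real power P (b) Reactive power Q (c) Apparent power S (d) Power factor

Step 1 — Angular frequency: ω = 2π·f = 2π·7040 = 4.423e+04 rad/s.
Step 2 — Component impedances:
  Z1: Z = R = 4830 Ω
  Z2: Z = 1/(jωC) = -j/(ω·C) = 0 - j0.291 Ω
  Z3: Z = 1/(jωC) = -j/(ω·C) = 0 - j1.362e+04 Ω
  Z4: Z = 1/(jωC) = -j/(ω·C) = 0 - j10.97 Ω
  Z5: Z = R = 1300 Ω
  Z6: Z = 1/(jωC) = -j/(ω·C) = 0 - j10.97 Ω
Step 3 — Ladder network (open output): work backward from the far end, alternating series and parallel combinations. Z_in = 4830 - j0.2909 Ω = 4830∠-0.0° Ω.
Step 4 — Source phasor: V = 80.3∠-0.3° V = 80.3 - j0.4204 V.
Step 5 — Current: I = V / Z = 0.01663 - j8.605e-05 A = 0.01663∠-0.3° A.
Step 6 — Complex power: S = V·I* = 1.335 - j8.042e-05 VA.
Step 7 — Real power: P = Re(S) = 1.335 W.
Step 8 — Reactive power: Q = Im(S) = -8.042e-05 VAR.
Step 9 — Apparent power: |S| = 1.335 VA.
Step 10 — Power factor: PF = P/|S| = 1 (leading).

(a) P = 1.335 W  (b) Q = -8.042e-05 VAR  (c) S = 1.335 VA  (d) PF = 1 (leading)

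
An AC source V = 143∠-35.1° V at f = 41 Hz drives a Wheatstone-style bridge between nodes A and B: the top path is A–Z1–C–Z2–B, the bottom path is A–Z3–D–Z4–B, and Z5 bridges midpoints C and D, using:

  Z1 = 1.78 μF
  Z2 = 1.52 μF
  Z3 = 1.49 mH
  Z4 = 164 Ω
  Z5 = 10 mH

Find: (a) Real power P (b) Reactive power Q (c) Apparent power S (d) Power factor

Step 1 — Angular frequency: ω = 2π·f = 2π·41 = 257.6 rad/s.
Step 2 — Component impedances:
  Z1: Z = 1/(jωC) = -j/(ω·C) = 0 - j2181 Ω
  Z2: Z = 1/(jωC) = -j/(ω·C) = 0 - j2554 Ω
  Z3: Z = jωL = j·257.6·0.00149 = 0 + j0.3838 Ω
  Z4: Z = R = 164 Ω
  Z5: Z = jωL = j·257.6·0.01 = 0 + j2.576 Ω
Step 3 — Bridge requires nodal analysis (the Z5 bridge couples midpoints C and D, so the two paths cannot be reduced to a simple series/parallel combination). Setting node B to ground and injecting 1 A at node A, the 3-node admittance system at A, C, D solves to V_A = Z_AB = 163.3 - j10.11 Ω = 163.6∠-3.5° Ω.
Step 4 — Source phasor: V = 143∠-35.1° V = 117 - j82.23 V.
Step 5 — Current: I = V / Z = 0.7447 - j0.4573 A = 0.8739∠-31.6° A.
Step 6 — Complex power: S = V·I* = 124.7 - j7.724 VA.
Step 7 — Real power: P = Re(S) = 124.7 W.
Step 8 — Reactive power: Q = Im(S) = -7.724 VAR.
Step 9 — Apparent power: |S| = 125 VA.
Step 10 — Power factor: PF = P/|S| = 0.9981 (leading).

(a) P = 124.7 W  (b) Q = -7.724 VAR  (c) S = 125 VA  (d) PF = 0.9981 (leading)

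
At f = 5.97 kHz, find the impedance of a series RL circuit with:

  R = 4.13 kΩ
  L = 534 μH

Step 1 — Angular frequency: ω = 2π·f = 2π·5970 = 3.751e+04 rad/s.
Step 2 — Component impedances:
  R: Z = R = 4130 Ω
  L: Z = jωL = j·3.751e+04·0.000534 = 0 + j20.03 Ω
Step 3 — Series combination: Z_total = R + L = 4130 + j20.03 Ω = 4130∠0.3° Ω.

Z = 4130 + j20.03 Ω = 4130∠0.3° Ω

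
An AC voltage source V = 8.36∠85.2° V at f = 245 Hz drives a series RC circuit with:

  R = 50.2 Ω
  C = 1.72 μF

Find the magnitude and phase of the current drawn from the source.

Step 1 — Angular frequency: ω = 2π·f = 2π·245 = 1539 rad/s.
Step 2 — Component impedances:
  R: Z = R = 50.2 Ω
  C: Z = 1/(jωC) = -j/(ω·C) = 0 - j377.7 Ω
Step 3 — Series combination: Z_total = R + C = 50.2 - j377.7 Ω = 381∠-82.4° Ω.
Step 4 — Source phasor: V = 8.36∠85.2° V = 0.6995 + j8.331 V.
Step 5 — Ohm's law: I = V / Z_total = (0.6995 + j8.331) / (50.2 - j377.7) = -0.02143 + j0.004701 A.
Step 6 — Convert to polar: |I| = 0.02194 A, ∠I = 167.6°.

I = 0.02194∠167.6° A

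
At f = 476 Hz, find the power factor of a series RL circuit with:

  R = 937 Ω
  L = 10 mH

Step 1 — Angular frequency: ω = 2π·f = 2π·476 = 2991 rad/s.
Step 2 — Component impedances:
  R: Z = R = 937 Ω
  L: Z = jωL = j·2991·0.01 = 0 + j29.91 Ω
Step 3 — Series combination: Z_total = R + L = 937 + j29.91 Ω = 937.5∠1.8° Ω.
Step 4 — Power factor: PF = cos(φ) = Re(Z)/|Z| = 937/937.5 = 0.9995.
Step 5 — Type: Im(Z) = 29.91 ⇒ lagging (phase φ = 1.8°).

PF = 0.9995 (lagging, φ = 1.8°)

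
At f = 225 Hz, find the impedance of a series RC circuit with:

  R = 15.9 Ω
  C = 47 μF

Step 1 — Angular frequency: ω = 2π·f = 2π·225 = 1414 rad/s.
Step 2 — Component impedances:
  R: Z = R = 15.9 Ω
  C: Z = 1/(jωC) = -j/(ω·C) = 0 - j15.05 Ω
Step 3 — Series combination: Z_total = R + C = 15.9 - j15.05 Ω = 21.89∠-43.4° Ω.

Z = 15.9 - j15.05 Ω = 21.89∠-43.4° Ω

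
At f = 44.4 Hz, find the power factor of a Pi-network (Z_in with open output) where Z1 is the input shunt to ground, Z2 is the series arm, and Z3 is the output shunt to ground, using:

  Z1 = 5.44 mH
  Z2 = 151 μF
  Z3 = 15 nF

Step 1 — Angular frequency: ω = 2π·f = 2π·44.4 = 279 rad/s.
Step 2 — Component impedances:
  Z1: Z = jωL = j·279·0.00544 = 0 + j1.518 Ω
  Z2: Z = 1/(jωC) = -j/(ω·C) = 0 - j23.74 Ω
  Z3: Z = 1/(jωC) = -j/(ω·C) = 0 - j2.39e+05 Ω
Step 3 — With open output, the series arm Z2 and the output shunt Z3 appear in series to ground: Z2 + Z3 = 0 - j2.39e+05 Ω.
Step 4 — Parallel with input shunt Z1: Z_in = Z1 || (Z2 + Z3) = 0 + j1.518 Ω = 1.518∠90.0° Ω.
Step 5 — Power factor: PF = cos(φ) = Re(Z)/|Z| = -0/1.518 = -0.
Step 6 — Type: Im(Z) = 1.518 ⇒ lagging (phase φ = 90.0°).

PF = -0 (lagging, φ = 90.0°)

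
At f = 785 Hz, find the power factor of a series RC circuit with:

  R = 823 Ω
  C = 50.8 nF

Step 1 — Angular frequency: ω = 2π·f = 2π·785 = 4932 rad/s.
Step 2 — Component impedances:
  R: Z = R = 823 Ω
  C: Z = 1/(jωC) = -j/(ω·C) = 0 - j3991 Ω
Step 3 — Series combination: Z_total = R + C = 823 - j3991 Ω = 4075∠-78.3° Ω.
Step 4 — Power factor: PF = cos(φ) = Re(Z)/|Z| = 823/4075 = 0.202.
Step 5 — Type: Im(Z) = -3991 ⇒ leading (phase φ = -78.3°).

PF = 0.202 (leading, φ = -78.3°)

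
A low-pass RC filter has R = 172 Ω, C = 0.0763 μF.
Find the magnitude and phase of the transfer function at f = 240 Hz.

Step 1 — Angular frequency: ω = 2π·240 = 1508 rad/s.
Step 2 — Transfer function: H(jω) = 1/(1 + jωRC).
Step 3 — Denominator: 1 + jωRC = 1 + j·1508·172·7.63e-08 = 1 + j0.01979.
Step 4 — H = 0.9996 - j0.01978.
Step 5 — Magnitude: |H| = 0.9998 (-0.0 dB); phase: φ = -1.1°.

|H| = 0.9998 (-0.0 dB), φ = -1.1°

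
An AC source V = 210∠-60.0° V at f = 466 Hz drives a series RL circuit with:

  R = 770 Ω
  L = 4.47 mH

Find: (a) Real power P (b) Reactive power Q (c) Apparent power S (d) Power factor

Step 1 — Angular frequency: ω = 2π·f = 2π·466 = 2928 rad/s.
Step 2 — Component impedances:
  R: Z = R = 770 Ω
  L: Z = jωL = j·2928·0.00447 = 0 + j13.09 Ω
Step 3 — Series combination: Z_total = R + L = 770 + j13.09 Ω = 770.1∠1.0° Ω.
Step 4 — Source phasor: V = 210∠-60.0° V = 105 - j181.9 V.
Step 5 — Current: I = V / Z = 0.1323 - j0.2384 A = 0.2727∠-61.0° A.
Step 6 — Complex power: S = V·I* = 57.26 + j0.9732 VA.
Step 7 — Real power: P = Re(S) = 57.26 W.
Step 8 — Reactive power: Q = Im(S) = 0.9732 VAR.
Step 9 — Apparent power: |S| = 57.26 VA.
Step 10 — Power factor: PF = P/|S| = 0.9999 (lagging).

(a) P = 57.26 W  (b) Q = 0.9732 VAR  (c) S = 57.26 VA  (d) PF = 0.9999 (lagging)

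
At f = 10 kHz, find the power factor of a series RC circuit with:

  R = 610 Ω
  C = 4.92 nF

Step 1 — Angular frequency: ω = 2π·f = 2π·1e+04 = 6.283e+04 rad/s.
Step 2 — Component impedances:
  R: Z = R = 610 Ω
  C: Z = 1/(jωC) = -j/(ω·C) = 0 - j3235 Ω
Step 3 — Series combination: Z_total = R + C = 610 - j3235 Ω = 3292∠-79.3° Ω.
Step 4 — Power factor: PF = cos(φ) = Re(Z)/|Z| = 610/3292 = 0.1853.
Step 5 — Type: Im(Z) = -3235 ⇒ leading (phase φ = -79.3°).

PF = 0.1853 (leading, φ = -79.3°)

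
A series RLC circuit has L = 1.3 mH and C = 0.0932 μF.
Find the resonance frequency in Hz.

Step 1 — Resonance condition Im(Z)=0 gives ω₀ = 1/√(LC).
Step 2 — ω₀ = 1/√(0.0013·9.32e-08) = 9.085e+04 rad/s.
Step 3 — f₀ = ω₀/(2π) = 1.446e+04 Hz.

f₀ = 1.446e+04 Hz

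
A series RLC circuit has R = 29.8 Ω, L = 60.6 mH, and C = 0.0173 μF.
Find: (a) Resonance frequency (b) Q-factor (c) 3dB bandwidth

Step 1 — Resonance: ω₀ = 1/√(LC) = 1/√(0.0606·1.73e-08) = 3.088e+04 rad/s.
Step 2 — f₀ = ω₀/(2π) = 4915 Hz.
Step 3 — Series Q: Q = ω₀L/R = 3.088e+04·0.0606/29.8 = 62.81.
Step 4 — Bandwidth: Δω = ω₀/Q = 491.7 rad/s; BW = Δω/(2π) = 78.26 Hz.

(a) f₀ = 4915 Hz  (b) Q = 62.81  (c) BW = 78.26 Hz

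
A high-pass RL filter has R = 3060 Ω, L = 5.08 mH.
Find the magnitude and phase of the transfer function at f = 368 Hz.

Step 1 — Angular frequency: ω = 2π·368 = 2312 rad/s.
Step 2 — Transfer function: H(jω) = jωL/(R + jωL).
Step 3 — Numerator jωL = j·11.75; denominator R + jωL = 3060 + j11.75.
Step 4 — H = 1.473e-05 + j0.003839.
Step 5 — Magnitude: |H| = 0.003839 (-48.3 dB); phase: φ = 89.8°.

|H| = 0.003839 (-48.3 dB), φ = 89.8°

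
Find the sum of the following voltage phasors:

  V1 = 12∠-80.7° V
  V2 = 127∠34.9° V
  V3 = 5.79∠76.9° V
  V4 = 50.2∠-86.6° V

Step 1 — Convert each phasor to rectangular form:
  V1 = 12·(cos(-80.7°) + j·sin(-80.7°)) = 1.939 - j11.84 V
  V2 = 127·(cos(34.9°) + j·sin(34.9°)) = 104.2 + j72.66 V
  V3 = 5.79·(cos(76.9°) + j·sin(76.9°)) = 1.312 + j5.639 V
  V4 = 50.2·(cos(-86.6°) + j·sin(-86.6°)) = 2.977 - j50.11 V
Step 2 — Sum components: V_total = 110.4 + j16.35 V.
Step 3 — Convert to polar: |V_total| = 111.6 V, ∠V_total = 8.4°.

V_total = 111.6∠8.4° V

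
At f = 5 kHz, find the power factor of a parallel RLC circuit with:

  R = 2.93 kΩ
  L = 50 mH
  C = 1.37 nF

Step 1 — Angular frequency: ω = 2π·f = 2π·5000 = 3.142e+04 rad/s.
Step 2 — Component impedances:
  R: Z = R = 2930 Ω
  L: Z = jωL = j·3.142e+04·0.05 = 0 + j1571 Ω
  C: Z = 1/(jωC) = -j/(ω·C) = 0 - j2.323e+04 Ω
Step 3 — Parallel combination: 1/Z_total = 1/R + 1/L + 1/C; Z_total = 728 + j1266 Ω = 1460∠60.1° Ω.
Step 4 — Power factor: PF = cos(φ) = Re(Z)/|Z| = 727.99/1460.5 = 0.4985.
Step 5 — Type: Im(Z) = 1266 ⇒ lagging (phase φ = 60.1°).

PF = 0.4985 (lagging, φ = 60.1°)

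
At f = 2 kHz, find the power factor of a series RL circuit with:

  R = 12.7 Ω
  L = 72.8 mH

Step 1 — Angular frequency: ω = 2π·f = 2π·2000 = 1.257e+04 rad/s.
Step 2 — Component impedances:
  R: Z = R = 12.7 Ω
  L: Z = jωL = j·1.257e+04·0.0728 = 0 + j914.8 Ω
Step 3 — Series combination: Z_total = R + L = 12.7 + j914.8 Ω = 914.9∠89.2° Ω.
Step 4 — Power factor: PF = cos(φ) = Re(Z)/|Z| = 12.7/914.9 = 0.01388.
Step 5 — Type: Im(Z) = 914.8 ⇒ lagging (phase φ = 89.2°).

PF = 0.01388 (lagging, φ = 89.2°)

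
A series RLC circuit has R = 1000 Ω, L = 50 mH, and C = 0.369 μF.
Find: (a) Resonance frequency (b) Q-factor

Step 1 — Resonance condition Im(Z)=0 gives ω₀ = 1/√(LC).
Step 2 — ω₀ = 1/√(0.05·3.69e-07) = 7362 rad/s.
Step 3 — f₀ = ω₀/(2π) = 1172 Hz.
Step 4 — Series Q: Q = ω₀L/R = 7362·0.05/1000 = 0.3681.

(a) f₀ = 1172 Hz  (b) Q = 0.3681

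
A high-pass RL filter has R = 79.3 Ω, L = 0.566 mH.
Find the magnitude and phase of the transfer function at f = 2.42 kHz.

Step 1 — Angular frequency: ω = 2π·2420 = 1.521e+04 rad/s.
Step 2 — Transfer function: H(jω) = jωL/(R + jωL).
Step 3 — Numerator jωL = j·8.606; denominator R + jωL = 79.3 + j8.606.
Step 4 — H = 0.01164 + j0.1073.
Step 5 — Magnitude: |H| = 0.1079 (-19.3 dB); phase: φ = 83.8°.

|H| = 0.1079 (-19.3 dB), φ = 83.8°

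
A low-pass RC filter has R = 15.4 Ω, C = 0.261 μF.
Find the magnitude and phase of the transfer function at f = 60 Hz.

Step 1 — Angular frequency: ω = 2π·60 = 377 rad/s.
Step 2 — Transfer function: H(jω) = 1/(1 + jωRC).
Step 3 — Denominator: 1 + jωRC = 1 + j·377·15.4·2.61e-07 = 1 + j0.001515.
Step 4 — H = 1 - j0.001515.
Step 5 — Magnitude: |H| = 1 (-0.0 dB); phase: φ = -0.1°.

|H| = 1 (-0.0 dB), φ = -0.1°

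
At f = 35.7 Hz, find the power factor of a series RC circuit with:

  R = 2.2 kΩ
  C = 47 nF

Step 1 — Angular frequency: ω = 2π·f = 2π·35.7 = 224.3 rad/s.
Step 2 — Component impedances:
  R: Z = R = 2200 Ω
  C: Z = 1/(jωC) = -j/(ω·C) = 0 - j9.485e+04 Ω
Step 3 — Series combination: Z_total = R + C = 2200 - j9.485e+04 Ω = 9.488e+04∠-88.7° Ω.
Step 4 — Power factor: PF = cos(φ) = Re(Z)/|Z| = 2200/9.488e+04 = 0.02319.
Step 5 — Type: Im(Z) = -9.485e+04 ⇒ leading (phase φ = -88.7°).

PF = 0.02319 (leading, φ = -88.7°)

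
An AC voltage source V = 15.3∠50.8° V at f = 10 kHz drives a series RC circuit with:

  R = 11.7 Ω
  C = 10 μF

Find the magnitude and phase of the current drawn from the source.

Step 1 — Angular frequency: ω = 2π·f = 2π·1e+04 = 6.283e+04 rad/s.
Step 2 — Component impedances:
  R: Z = R = 11.7 Ω
  C: Z = 1/(jωC) = -j/(ω·C) = 0 - j1.592 Ω
Step 3 — Series combination: Z_total = R + C = 11.7 - j1.592 Ω = 11.81∠-7.7° Ω.
Step 4 — Source phasor: V = 15.3∠50.8° V = 9.67 + j11.86 V.
Step 5 — Ohm's law: I = V / Z_total = (9.67 + j11.86) / (11.7 - j1.592) = 0.6761 + j1.105 A.
Step 6 — Convert to polar: |I| = 1.296 A, ∠I = 58.5°.

I = 1.296∠58.5° A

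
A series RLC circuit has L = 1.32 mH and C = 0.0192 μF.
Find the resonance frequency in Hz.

Step 1 — Resonance condition Im(Z)=0 gives ω₀ = 1/√(LC).
Step 2 — ω₀ = 1/√(0.00132·1.92e-08) = 1.986e+05 rad/s.
Step 3 — f₀ = ω₀/(2π) = 3.161e+04 Hz.

f₀ = 3.161e+04 Hz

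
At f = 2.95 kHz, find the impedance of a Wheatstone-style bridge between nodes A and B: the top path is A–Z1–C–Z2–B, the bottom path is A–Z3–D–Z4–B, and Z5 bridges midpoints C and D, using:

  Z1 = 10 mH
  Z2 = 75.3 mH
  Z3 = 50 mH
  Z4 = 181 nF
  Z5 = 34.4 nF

Step 1 — Angular frequency: ω = 2π·f = 2π·2950 = 1.854e+04 rad/s.
Step 2 — Component impedances:
  Z1: Z = jωL = j·1.854e+04·0.01 = 0 + j185.4 Ω
  Z2: Z = jωL = j·1.854e+04·0.0753 = 0 + j1396 Ω
  Z3: Z = jωL = j·1.854e+04·0.05 = 0 + j926.8 Ω
  Z4: Z = 1/(jωC) = -j/(ω·C) = 0 - j298.1 Ω
  Z5: Z = 1/(jωC) = -j/(ω·C) = 0 - j1568 Ω
Step 3 — Bridge requires nodal analysis (the Z5 bridge couples midpoints C and D, so the two paths cannot be reduced to a simple series/parallel combination). Setting node B to ground and injecting 1 A at node A, the 3-node admittance system at A, C, D solves to V_A = Z_AB = 0 + j816.5 Ω = 816.5∠90.0° Ω.

Z = 0 + j816.5 Ω = 816.5∠90.0° Ω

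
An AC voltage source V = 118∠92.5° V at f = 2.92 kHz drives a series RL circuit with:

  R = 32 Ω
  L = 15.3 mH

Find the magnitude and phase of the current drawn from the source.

Step 1 — Angular frequency: ω = 2π·f = 2π·2920 = 1.835e+04 rad/s.
Step 2 — Component impedances:
  R: Z = R = 32 Ω
  L: Z = jωL = j·1.835e+04·0.0153 = 0 + j280.7 Ω
Step 3 — Series combination: Z_total = R + L = 32 + j280.7 Ω = 282.5∠83.5° Ω.
Step 4 — Source phasor: V = 118∠92.5° V = -5.147 + j117.9 V.
Step 5 — Ohm's law: I = V / Z_total = (-5.147 + j117.9) / (32 + j280.7) = 0.4125 + j0.06536 A.
Step 6 — Convert to polar: |I| = 0.4177 A, ∠I = 9.0°.

I = 0.4177∠9.0° A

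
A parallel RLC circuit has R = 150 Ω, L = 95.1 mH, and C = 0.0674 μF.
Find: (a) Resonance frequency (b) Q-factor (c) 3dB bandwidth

Step 1 — Resonance: ω₀ = 1/√(LC) = 1/√(0.0951·6.74e-08) = 1.249e+04 rad/s.
Step 2 — f₀ = ω₀/(2π) = 1988 Hz.
Step 3 — Parallel Q: Q = R/(ω₀L) = 150/(1.249e+04·0.0951) = 0.1263.
Step 4 — Bandwidth: Δω = ω₀/Q = 9.891e+04 rad/s; BW = Δω/(2π) = 1.574e+04 Hz.

(a) f₀ = 1988 Hz  (b) Q = 0.1263  (c) BW = 1.574e+04 Hz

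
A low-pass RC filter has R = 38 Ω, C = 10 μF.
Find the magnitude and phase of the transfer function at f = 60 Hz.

Step 1 — Angular frequency: ω = 2π·60 = 377 rad/s.
Step 2 — Transfer function: H(jω) = 1/(1 + jωRC).
Step 3 — Denominator: 1 + jωRC = 1 + j·377·38·1e-05 = 1 + j0.1433.
Step 4 — H = 0.9799 - j0.1404.
Step 5 — Magnitude: |H| = 0.9899 (-0.1 dB); phase: φ = -8.2°.

|H| = 0.9899 (-0.1 dB), φ = -8.2°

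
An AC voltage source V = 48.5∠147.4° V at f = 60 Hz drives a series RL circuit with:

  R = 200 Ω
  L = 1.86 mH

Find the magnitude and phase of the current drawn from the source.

Step 1 — Angular frequency: ω = 2π·f = 2π·60 = 377 rad/s.
Step 2 — Component impedances:
  R: Z = R = 200 Ω
  L: Z = jωL = j·377·0.00186 = 0 + j0.7012 Ω
Step 3 — Series combination: Z_total = R + L = 200 + j0.7012 Ω = 200∠0.2° Ω.
Step 4 — Source phasor: V = 48.5∠147.4° V = -40.86 + j26.13 V.
Step 5 — Ohm's law: I = V / Z_total = (-40.86 + j26.13) / (200 + j0.7012) = -0.2038 + j0.1314 A.
Step 6 — Convert to polar: |I| = 0.2425 A, ∠I = 147.2°.

I = 0.2425∠147.2° A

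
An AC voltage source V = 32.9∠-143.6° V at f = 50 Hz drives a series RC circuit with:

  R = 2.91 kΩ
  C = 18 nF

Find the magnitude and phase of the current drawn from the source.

Step 1 — Angular frequency: ω = 2π·f = 2π·50 = 314.2 rad/s.
Step 2 — Component impedances:
  R: Z = R = 2910 Ω
  C: Z = 1/(jωC) = -j/(ω·C) = 0 - j1.768e+05 Ω
Step 3 — Series combination: Z_total = R + C = 2910 - j1.768e+05 Ω = 1.769e+05∠-89.1° Ω.
Step 4 — Source phasor: V = 32.9∠-143.6° V = -26.48 - j19.52 V.
Step 5 — Ohm's law: I = V / Z_total = (-26.48 - j19.52) / (2910 - j1.768e+05) = 0.0001079 - j0.0001515 A.
Step 6 — Convert to polar: |I| = 0.000186 A, ∠I = -54.5°.

I = 0.000186∠-54.5° A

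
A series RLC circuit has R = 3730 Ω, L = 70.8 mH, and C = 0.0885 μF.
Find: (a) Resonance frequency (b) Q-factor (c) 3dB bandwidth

Step 1 — Resonance: ω₀ = 1/√(LC) = 1/√(0.0708·8.85e-08) = 1.263e+04 rad/s.
Step 2 — f₀ = ω₀/(2π) = 2011 Hz.
Step 3 — Series Q: Q = ω₀L/R = 1.263e+04·0.0708/3730 = 0.2398.
Step 4 — Bandwidth: Δω = ω₀/Q = 5.268e+04 rad/s; BW = Δω/(2π) = 8385 Hz.

(a) f₀ = 2011 Hz  (b) Q = 0.2398  (c) BW = 8385 Hz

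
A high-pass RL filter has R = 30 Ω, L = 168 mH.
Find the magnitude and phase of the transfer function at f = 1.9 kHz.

Step 1 — Angular frequency: ω = 2π·1900 = 1.194e+04 rad/s.
Step 2 — Transfer function: H(jω) = jωL/(R + jωL).
Step 3 — Numerator jωL = j·2006; denominator R + jωL = 30 + j2006.
Step 4 — H = 0.9998 + j0.01495.
Step 5 — Magnitude: |H| = 0.9999 (-0.0 dB); phase: φ = 0.9°.

|H| = 0.9999 (-0.0 dB), φ = 0.9°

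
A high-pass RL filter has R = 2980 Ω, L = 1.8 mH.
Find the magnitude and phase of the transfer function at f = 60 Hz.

Step 1 — Angular frequency: ω = 2π·60 = 377 rad/s.
Step 2 — Transfer function: H(jω) = jωL/(R + jωL).
Step 3 — Numerator jωL = j·0.6786; denominator R + jωL = 2980 + j0.6786.
Step 4 — H = 5.185e-08 + j0.0002277.
Step 5 — Magnitude: |H| = 0.0002277 (-72.9 dB); phase: φ = 90.0°.

|H| = 0.0002277 (-72.9 dB), φ = 90.0°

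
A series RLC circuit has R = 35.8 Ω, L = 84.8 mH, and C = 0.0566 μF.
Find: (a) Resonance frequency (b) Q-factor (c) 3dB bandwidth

Step 1 — Resonance: ω₀ = 1/√(LC) = 1/√(0.0848·5.66e-08) = 1.443e+04 rad/s.
Step 2 — f₀ = ω₀/(2π) = 2297 Hz.
Step 3 — Series Q: Q = ω₀L/R = 1.443e+04·0.0848/35.8 = 34.19.
Step 4 — Bandwidth: Δω = ω₀/Q = 422.2 rad/s; BW = Δω/(2π) = 67.19 Hz.

(a) f₀ = 2297 Hz  (b) Q = 34.19  (c) BW = 67.19 Hz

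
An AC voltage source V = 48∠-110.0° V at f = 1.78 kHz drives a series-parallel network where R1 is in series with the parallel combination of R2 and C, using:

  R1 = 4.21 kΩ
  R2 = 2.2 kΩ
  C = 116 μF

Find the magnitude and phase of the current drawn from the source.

Step 1 — Angular frequency: ω = 2π·f = 2π·1780 = 1.118e+04 rad/s.
Step 2 — Component impedances:
  R1: Z = R = 4210 Ω
  R2: Z = R = 2200 Ω
  C: Z = 1/(jωC) = -j/(ω·C) = 0 - j0.7708 Ω
Step 3 — Parallel branch: R2 || C = 1/(1/R2 + 1/C) = 0.0002701 - j0.7708 Ω.
Step 4 — Series with R1: Z_total = R1 + (R2 || C) = 4210 - j0.7708 Ω = 4210∠-0.0° Ω.
Step 5 — Source phasor: V = 48∠-110.0° V = -16.42 - j45.11 V.
Step 6 — Ohm's law: I = V / Z_total = (-16.42 - j45.11) / (4210 - j0.7708) = -0.003898 - j0.01071 A.
Step 7 — Convert to polar: |I| = 0.0114 A, ∠I = -110.0°.

I = 0.0114∠-110.0° A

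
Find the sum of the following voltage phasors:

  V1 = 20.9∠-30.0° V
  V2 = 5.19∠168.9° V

Step 1 — Convert each phasor to rectangular form:
  V1 = 20.9·(cos(-30.0°) + j·sin(-30.0°)) = 18.1 - j10.45 V
  V2 = 5.19·(cos(168.9°) + j·sin(168.9°)) = -5.093 + j0.9992 V
Step 2 — Sum components: V_total = 13.01 - j9.451 V.
Step 3 — Convert to polar: |V_total| = 16.08 V, ∠V_total = -36.0°.

V_total = 16.08∠-36.0° V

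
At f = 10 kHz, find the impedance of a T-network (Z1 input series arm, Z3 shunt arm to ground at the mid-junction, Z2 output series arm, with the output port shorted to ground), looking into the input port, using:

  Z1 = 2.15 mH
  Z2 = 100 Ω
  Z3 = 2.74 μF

Step 1 — Angular frequency: ω = 2π·f = 2π·1e+04 = 6.283e+04 rad/s.
Step 2 — Component impedances:
  Z1: Z = jωL = j·6.283e+04·0.00215 = 0 + j135.1 Ω
  Z2: Z = R = 100 Ω
  Z3: Z = 1/(jωC) = -j/(ω·C) = 0 - j5.809 Ω
Step 3 — With the output port shorted to ground, the output series arm Z2 runs from the junction to ground; the shunt arm Z3 also runs from the junction to ground. They appear in parallel: Z3 || Z2 = 0.3363 - j5.789 Ω.
Step 4 — Series with input arm Z1: Z_in = Z1 + (Z3 || Z2) = 0.3363 + j129.3 Ω = 129.3∠89.9° Ω.

Z = 0.3363 + j129.3 Ω = 129.3∠89.9° Ω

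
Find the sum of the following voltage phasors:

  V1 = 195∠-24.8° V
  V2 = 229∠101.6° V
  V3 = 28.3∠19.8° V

Step 1 — Convert each phasor to rectangular form:
  V1 = 195·(cos(-24.8°) + j·sin(-24.8°)) = 177 - j81.79 V
  V2 = 229·(cos(101.6°) + j·sin(101.6°)) = -46.05 + j224.3 V
  V3 = 28.3·(cos(19.8°) + j·sin(19.8°)) = 26.63 + j9.586 V
Step 2 — Sum components: V_total = 157.6 + j152.1 V.
Step 3 — Convert to polar: |V_total| = 219 V, ∠V_total = 44.0°.

V_total = 219∠44.0° V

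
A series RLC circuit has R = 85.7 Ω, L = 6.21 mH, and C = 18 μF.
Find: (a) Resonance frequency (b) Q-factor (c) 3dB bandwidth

Step 1 — Resonance condition Im(Z)=0 gives ω₀ = 1/√(LC).
Step 2 — ω₀ = 1/√(0.00621·1.8e-05) = 2991 rad/s.
Step 3 — f₀ = ω₀/(2π) = 476 Hz.
Step 4 — Series Q: Q = ω₀L/R = 2991·0.00621/85.7 = 0.2167.
Step 5 — 3dB bandwidth: Δω = ω₀/Q = 1.38e+04 rad/s; BW = Δω/(2π) = 2196 Hz.

(a) f₀ = 476 Hz  (b) Q = 0.2167  (c) BW = 2196 Hz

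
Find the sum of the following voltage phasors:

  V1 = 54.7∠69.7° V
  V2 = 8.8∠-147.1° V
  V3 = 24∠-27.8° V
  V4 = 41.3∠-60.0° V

Step 1 — Convert each phasor to rectangular form:
  V1 = 54.7·(cos(69.7°) + j·sin(69.7°)) = 18.98 + j51.3 V
  V2 = 8.8·(cos(-147.1°) + j·sin(-147.1°)) = -7.389 - j4.78 V
  V3 = 24·(cos(-27.8°) + j·sin(-27.8°)) = 21.23 - j11.19 V
  V4 = 41.3·(cos(-60.0°) + j·sin(-60.0°)) = 20.65 - j35.77 V
Step 2 — Sum components: V_total = 53.47 - j0.4375 V.
Step 3 — Convert to polar: |V_total| = 53.47 V, ∠V_total = -0.5°.

V_total = 53.47∠-0.5° V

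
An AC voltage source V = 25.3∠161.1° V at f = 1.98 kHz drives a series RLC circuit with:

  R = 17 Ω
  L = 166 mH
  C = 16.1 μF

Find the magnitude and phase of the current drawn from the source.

Step 1 — Angular frequency: ω = 2π·f = 2π·1980 = 1.244e+04 rad/s.
Step 2 — Component impedances:
  R: Z = R = 17 Ω
  L: Z = jωL = j·1.244e+04·0.166 = 0 + j2065 Ω
  C: Z = 1/(jωC) = -j/(ω·C) = 0 - j4.993 Ω
Step 3 — Series combination: Z_total = R + L + C = 17 + j2060 Ω = 2060∠89.5° Ω.
Step 4 — Source phasor: V = 25.3∠161.1° V = -23.94 + j8.195 V.
Step 5 — Ohm's law: I = V / Z_total = (-23.94 + j8.195) / (17 + j2060) = 0.003882 + j0.01165 A.
Step 6 — Convert to polar: |I| = 0.01228 A, ∠I = 71.6°.

I = 0.01228∠71.6° A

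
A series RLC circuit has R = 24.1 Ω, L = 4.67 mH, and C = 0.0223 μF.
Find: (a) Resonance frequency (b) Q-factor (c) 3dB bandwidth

Step 1 — Resonance: ω₀ = 1/√(LC) = 1/√(0.00467·2.23e-08) = 9.799e+04 rad/s.
Step 2 — f₀ = ω₀/(2π) = 1.56e+04 Hz.
Step 3 — Series Q: Q = ω₀L/R = 9.799e+04·0.00467/24.1 = 18.99.
Step 4 — Bandwidth: Δω = ω₀/Q = 5161 rad/s; BW = Δω/(2π) = 821.3 Hz.

(a) f₀ = 1.56e+04 Hz  (b) Q = 18.99  (c) BW = 821.3 Hz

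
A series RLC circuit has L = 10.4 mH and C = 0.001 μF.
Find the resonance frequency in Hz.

Step 1 — Resonance condition Im(Z)=0 gives ω₀ = 1/√(LC).
Step 2 — ω₀ = 1/√(0.0104·1e-09) = 3.101e+05 rad/s.
Step 3 — f₀ = ω₀/(2π) = 4.935e+04 Hz.

f₀ = 4.935e+04 Hz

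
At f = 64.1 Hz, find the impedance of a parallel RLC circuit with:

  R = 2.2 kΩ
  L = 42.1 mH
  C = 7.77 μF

Step 1 — Angular frequency: ω = 2π·f = 2π·64.1 = 402.8 rad/s.
Step 2 — Component impedances:
  R: Z = R = 2200 Ω
  L: Z = jωL = j·402.8·0.0421 = 0 + j16.96 Ω
  C: Z = 1/(jωC) = -j/(ω·C) = 0 - j319.6 Ω
Step 3 — Parallel combination: 1/Z_total = 1/R + 1/L + 1/C; Z_total = 0.1457 + j17.9 Ω = 17.91∠89.5° Ω.

Z = 0.1457 + j17.9 Ω = 17.91∠89.5° Ω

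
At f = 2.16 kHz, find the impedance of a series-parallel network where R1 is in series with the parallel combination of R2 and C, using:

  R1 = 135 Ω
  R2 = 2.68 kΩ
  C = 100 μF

Step 1 — Angular frequency: ω = 2π·f = 2π·2160 = 1.357e+04 rad/s.
Step 2 — Component impedances:
  R1: Z = R = 135 Ω
  R2: Z = R = 2680 Ω
  C: Z = 1/(jωC) = -j/(ω·C) = 0 - j0.7368 Ω
Step 3 — Parallel branch: R2 || C = 1/(1/R2 + 1/C) = 0.0002026 - j0.7368 Ω.
Step 4 — Series with R1: Z_total = R1 + (R2 || C) = 135 - j0.7368 Ω = 135∠-0.3° Ω.

Z = 135 - j0.7368 Ω = 135∠-0.3° Ω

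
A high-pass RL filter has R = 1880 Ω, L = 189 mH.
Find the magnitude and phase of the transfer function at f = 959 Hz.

Step 1 — Angular frequency: ω = 2π·959 = 6026 rad/s.
Step 2 — Transfer function: H(jω) = jωL/(R + jωL).
Step 3 — Numerator jωL = j·1139; denominator R + jωL = 1880 + j1139.
Step 4 — H = 0.2684 + j0.4431.
Step 5 — Magnitude: |H| = 0.5181 (-5.7 dB); phase: φ = 58.8°.

|H| = 0.5181 (-5.7 dB), φ = 58.8°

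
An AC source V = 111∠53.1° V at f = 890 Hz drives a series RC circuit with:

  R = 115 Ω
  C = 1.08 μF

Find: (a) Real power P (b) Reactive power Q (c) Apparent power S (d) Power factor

Step 1 — Angular frequency: ω = 2π·f = 2π·890 = 5592 rad/s.
Step 2 — Component impedances:
  R: Z = R = 115 Ω
  C: Z = 1/(jωC) = -j/(ω·C) = 0 - j165.6 Ω
Step 3 — Series combination: Z_total = R + C = 115 - j165.6 Ω = 201.6∠-55.2° Ω.
Step 4 — Source phasor: V = 111∠53.1° V = 66.65 + j88.76 V.
Step 5 — Current: I = V / Z = -0.1731 + j0.5227 A = 0.5506∠108.3° A.
Step 6 — Complex power: S = V·I* = 34.86 - j50.2 VA.
Step 7 — Real power: P = Re(S) = 34.86 W.
Step 8 — Reactive power: Q = Im(S) = -50.2 VAR.
Step 9 — Apparent power: |S| = 61.12 VA.
Step 10 — Power factor: PF = P/|S| = 0.5704 (leading).

(a) P = 34.86 W  (b) Q = -50.2 VAR  (c) S = 61.12 VA  (d) PF = 0.5704 (leading)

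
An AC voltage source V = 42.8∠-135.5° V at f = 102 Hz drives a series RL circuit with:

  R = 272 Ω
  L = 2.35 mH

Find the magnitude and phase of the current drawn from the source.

Step 1 — Angular frequency: ω = 2π·f = 2π·102 = 640.9 rad/s.
Step 2 — Component impedances:
  R: Z = R = 272 Ω
  L: Z = jωL = j·640.9·0.00235 = 0 + j1.506 Ω
Step 3 — Series combination: Z_total = R + L = 272 + j1.506 Ω = 272∠0.3° Ω.
Step 4 — Source phasor: V = 42.8∠-135.5° V = -30.53 - j30 V.
Step 5 — Ohm's law: I = V / Z_total = (-30.53 - j30) / (272 + j1.506) = -0.1128 - j0.1097 A.
Step 6 — Convert to polar: |I| = 0.1574 A, ∠I = -135.8°.

I = 0.1574∠-135.8° A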